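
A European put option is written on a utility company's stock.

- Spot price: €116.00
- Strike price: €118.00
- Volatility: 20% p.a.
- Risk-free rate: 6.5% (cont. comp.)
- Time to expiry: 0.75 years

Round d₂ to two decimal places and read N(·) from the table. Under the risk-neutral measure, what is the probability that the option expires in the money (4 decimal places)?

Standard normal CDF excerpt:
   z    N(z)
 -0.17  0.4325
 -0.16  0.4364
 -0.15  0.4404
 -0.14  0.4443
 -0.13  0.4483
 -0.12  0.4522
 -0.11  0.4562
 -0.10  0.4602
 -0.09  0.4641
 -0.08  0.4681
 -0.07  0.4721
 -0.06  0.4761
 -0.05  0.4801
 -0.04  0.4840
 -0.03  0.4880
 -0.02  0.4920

σ√T = 0.2·√0.75 = 0.1732
d₁ = [ln(116/118) + (0.065 + 0.2²/2)·0.75] / 0.1732 = [-0.0171 + 0.0638] / 0.1732 = 0.2694 ≈ 0.27
d₂ = d₁ − σ√T = 0.2694 − 0.1732 = 0.0962 ≈ 0.10
Risk-neutral Pr[S_T < K] = N(−d₂) = N(-0.10) = 0.4602

0.4602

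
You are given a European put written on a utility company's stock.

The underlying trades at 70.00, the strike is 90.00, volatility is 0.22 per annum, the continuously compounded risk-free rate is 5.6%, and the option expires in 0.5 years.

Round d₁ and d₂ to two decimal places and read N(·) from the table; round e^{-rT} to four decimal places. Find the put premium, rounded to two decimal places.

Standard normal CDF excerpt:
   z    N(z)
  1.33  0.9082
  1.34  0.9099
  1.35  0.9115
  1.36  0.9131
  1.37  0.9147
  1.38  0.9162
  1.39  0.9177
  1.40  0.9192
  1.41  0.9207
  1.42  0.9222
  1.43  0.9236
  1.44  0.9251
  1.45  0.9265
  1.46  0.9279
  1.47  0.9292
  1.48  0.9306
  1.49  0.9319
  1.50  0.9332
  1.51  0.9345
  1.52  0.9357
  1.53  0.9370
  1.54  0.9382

σ√T = 0.22 × 0.7071 = 0.1556
d₁ = [ln(70/90) + (0.056 + 0.22²/2)·0.5] / 0.1556 = [-0.2513 + 0.0401] / 0.1556 = -1.3577 ≈ -1.36
d₂ = d₁ − σ√T = -1.3577 − 0.1556 = -1.5133 ≈ -1.51
exp(−rT) = exp(−0.056·0.5) = 0.9724
P = 90·0.9724·N(1.51) − 70·N(1.36) = 90·0.9724·0.9345 − 70·0.9131 = 81.7837 − 63.9170 = 17.8667

17.87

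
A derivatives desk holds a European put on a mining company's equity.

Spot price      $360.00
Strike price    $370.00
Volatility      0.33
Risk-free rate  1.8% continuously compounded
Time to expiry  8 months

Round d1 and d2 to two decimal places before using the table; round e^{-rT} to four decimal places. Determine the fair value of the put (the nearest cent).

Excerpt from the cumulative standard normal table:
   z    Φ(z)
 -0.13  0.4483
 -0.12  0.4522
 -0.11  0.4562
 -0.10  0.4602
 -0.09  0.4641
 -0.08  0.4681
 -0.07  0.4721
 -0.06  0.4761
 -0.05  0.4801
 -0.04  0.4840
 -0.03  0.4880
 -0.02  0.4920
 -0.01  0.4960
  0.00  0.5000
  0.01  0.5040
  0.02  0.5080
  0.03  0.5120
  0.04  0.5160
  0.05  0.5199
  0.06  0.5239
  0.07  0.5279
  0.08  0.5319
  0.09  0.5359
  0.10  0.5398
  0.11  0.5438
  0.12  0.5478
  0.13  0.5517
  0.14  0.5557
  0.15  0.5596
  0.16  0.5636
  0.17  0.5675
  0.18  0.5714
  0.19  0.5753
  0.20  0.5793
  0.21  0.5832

$41.81

σ√T = 0.33 × 0.8165 = 0.2694
d₁ = [ln(360/370) + (0.018 + 0.33²/2)·0.6667] / 0.2694 = [-0.0274 + 0.0483] / 0.2694 = 0.0776 ≈ 0.08
d₂ = d₁ − σ√T = 0.0776 − 0.2694 = -0.1919 ≈ -0.19
e^(−rT) = e^(−0.018·0.6667) = 0.9881
P = 370·0.9881·N(0.19) − 360·N(-0.08) = 370·0.9881·0.5753 − 360·0.4681 = 210.3280 − 168.5160 = 41.8120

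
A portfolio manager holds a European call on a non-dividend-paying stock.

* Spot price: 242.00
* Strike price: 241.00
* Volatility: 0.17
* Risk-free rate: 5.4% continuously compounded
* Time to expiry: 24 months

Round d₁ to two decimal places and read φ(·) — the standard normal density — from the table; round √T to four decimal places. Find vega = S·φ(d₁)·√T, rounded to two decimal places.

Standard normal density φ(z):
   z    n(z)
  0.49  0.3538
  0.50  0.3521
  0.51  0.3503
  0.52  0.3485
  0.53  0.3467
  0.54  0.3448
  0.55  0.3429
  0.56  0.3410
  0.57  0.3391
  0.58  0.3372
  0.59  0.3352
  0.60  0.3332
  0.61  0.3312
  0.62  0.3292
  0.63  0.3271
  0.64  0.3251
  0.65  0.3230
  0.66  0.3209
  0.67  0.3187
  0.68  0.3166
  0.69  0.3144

114.72

σ√T = 0.17 × 1.4142 = 0.2404
d₁ = [ln(242/241) + (0.054 + ½·0.17²)·2] / (σ√T) = (0.0041 + 0.1369) / 0.2404 = 0.5867 → 0.59
√T = √2 = 1.4142
φ(d₁) = φ(0.59) = 0.3352
vega = S·φ(d₁)·√T = 242·0.3352·1.4142 = 114.7176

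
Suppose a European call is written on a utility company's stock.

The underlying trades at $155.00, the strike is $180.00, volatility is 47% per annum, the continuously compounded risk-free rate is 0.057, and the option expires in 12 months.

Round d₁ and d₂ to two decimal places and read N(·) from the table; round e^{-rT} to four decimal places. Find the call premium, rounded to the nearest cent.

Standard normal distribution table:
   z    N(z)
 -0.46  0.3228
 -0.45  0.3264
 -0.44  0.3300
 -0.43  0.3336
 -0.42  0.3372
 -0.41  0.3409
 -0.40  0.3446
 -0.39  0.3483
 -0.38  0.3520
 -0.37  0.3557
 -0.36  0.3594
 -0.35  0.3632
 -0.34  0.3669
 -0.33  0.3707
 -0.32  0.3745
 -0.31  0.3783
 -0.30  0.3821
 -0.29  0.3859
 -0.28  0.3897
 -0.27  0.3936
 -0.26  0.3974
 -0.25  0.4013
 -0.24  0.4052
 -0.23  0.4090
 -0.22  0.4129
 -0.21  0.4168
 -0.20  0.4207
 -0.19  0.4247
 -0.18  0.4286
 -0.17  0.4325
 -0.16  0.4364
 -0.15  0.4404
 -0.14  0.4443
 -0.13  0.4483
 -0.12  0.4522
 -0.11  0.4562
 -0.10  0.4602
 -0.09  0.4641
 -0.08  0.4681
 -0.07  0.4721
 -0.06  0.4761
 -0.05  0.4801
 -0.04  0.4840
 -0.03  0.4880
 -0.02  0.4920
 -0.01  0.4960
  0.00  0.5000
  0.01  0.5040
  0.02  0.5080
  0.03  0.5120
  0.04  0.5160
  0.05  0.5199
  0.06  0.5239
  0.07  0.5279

$23.26

σ√T = 0.47 × 1.0000 = 0.4700
d₁ = [ln(155/180) + (0.057 + 0.47²/2)·1] / 0.4700 = [-0.1495 + 0.1674] / 0.4700 = 0.0381 ⇒ 0.04
d₂ = d₁ − σ√T = 0.0381 − 0.4700 = -0.4319 ⇒ -0.43
exp(−rT) = exp(−0.057·1) = 0.9446
C = 155·N(0.04) − 180·0.9446·N(-0.43) = 155·0.5160 − 180·0.9446·0.3336 = 79.9800 − 56.7213 = 23.2587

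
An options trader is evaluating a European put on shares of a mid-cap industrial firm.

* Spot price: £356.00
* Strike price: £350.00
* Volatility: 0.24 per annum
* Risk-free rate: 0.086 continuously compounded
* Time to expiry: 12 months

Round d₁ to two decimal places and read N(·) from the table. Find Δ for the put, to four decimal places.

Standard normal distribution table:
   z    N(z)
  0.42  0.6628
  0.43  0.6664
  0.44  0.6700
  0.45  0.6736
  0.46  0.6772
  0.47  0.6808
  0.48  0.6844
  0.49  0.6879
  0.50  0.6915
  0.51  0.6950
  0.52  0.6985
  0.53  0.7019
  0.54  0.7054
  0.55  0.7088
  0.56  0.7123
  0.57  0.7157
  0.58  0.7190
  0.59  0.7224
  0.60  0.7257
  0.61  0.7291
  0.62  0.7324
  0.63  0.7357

-0.2912

σ√T = 0.24·√1 = 0.2400
ln(S/K) + (r + σ²/2)T = ln(356/350) + (0.086 + 0.24²/2)·1 = 0.0170 + 0.1148 = 0.1318
d₁ = 0.1318 / 0.2400 = 0.5492 ≈ 0.55
N(d₁) = N(0.55) = 0.7088
Δ_put = N(d₁) − 1 = 0.7088 − 1 = -0.2912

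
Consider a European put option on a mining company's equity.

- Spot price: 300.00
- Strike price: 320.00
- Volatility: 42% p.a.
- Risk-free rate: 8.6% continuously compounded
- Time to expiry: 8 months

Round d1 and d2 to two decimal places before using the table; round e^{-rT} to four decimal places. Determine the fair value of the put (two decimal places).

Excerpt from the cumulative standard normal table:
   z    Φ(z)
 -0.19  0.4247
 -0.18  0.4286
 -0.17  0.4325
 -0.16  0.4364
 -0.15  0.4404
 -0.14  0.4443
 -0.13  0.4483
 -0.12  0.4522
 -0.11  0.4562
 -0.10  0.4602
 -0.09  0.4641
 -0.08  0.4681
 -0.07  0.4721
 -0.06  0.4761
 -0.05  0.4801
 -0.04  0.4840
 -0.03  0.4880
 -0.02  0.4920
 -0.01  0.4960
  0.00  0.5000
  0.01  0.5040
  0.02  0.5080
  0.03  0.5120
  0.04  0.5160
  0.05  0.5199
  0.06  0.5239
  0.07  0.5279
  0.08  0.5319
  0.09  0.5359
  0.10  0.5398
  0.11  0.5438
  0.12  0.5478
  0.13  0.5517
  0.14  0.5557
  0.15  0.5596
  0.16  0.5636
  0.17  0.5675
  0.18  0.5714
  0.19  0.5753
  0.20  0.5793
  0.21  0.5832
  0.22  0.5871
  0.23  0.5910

T = 0.6667;  σ√T = 0.3429
d₁ = [ln(300/320) + (0.086 + ½·0.42²)·0.6667] / (σ√T) = (-0.0645 + 0.1161) / 0.3429 = 0.1505 which rounds to 0.15
d₂ = 0.1505 − 0.3429 = -0.1925 which rounds to -0.19
exp(−rT) = exp(−0.086·0.6667) = 0.9443
P = 320·0.9443·N(0.19) − 300·N(-0.15) = 320·0.9443·0.5753 − 300·0.4404 = 173.8419 − 132.1200 = 41.7219

41.72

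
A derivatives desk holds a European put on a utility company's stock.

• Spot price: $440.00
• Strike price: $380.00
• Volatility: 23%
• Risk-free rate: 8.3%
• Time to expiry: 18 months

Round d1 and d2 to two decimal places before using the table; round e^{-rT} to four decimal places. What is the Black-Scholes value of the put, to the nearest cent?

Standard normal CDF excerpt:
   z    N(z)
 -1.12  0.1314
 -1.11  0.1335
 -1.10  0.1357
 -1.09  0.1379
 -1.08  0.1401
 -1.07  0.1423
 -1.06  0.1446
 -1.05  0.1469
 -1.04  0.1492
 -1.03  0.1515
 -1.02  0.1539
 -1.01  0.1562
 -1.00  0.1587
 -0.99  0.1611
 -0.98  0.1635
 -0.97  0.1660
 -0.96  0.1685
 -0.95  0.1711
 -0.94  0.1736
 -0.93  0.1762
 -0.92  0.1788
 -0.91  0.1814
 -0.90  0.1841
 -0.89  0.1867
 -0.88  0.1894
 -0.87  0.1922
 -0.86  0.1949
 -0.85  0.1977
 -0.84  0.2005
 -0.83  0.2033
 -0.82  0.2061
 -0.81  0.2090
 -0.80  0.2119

σ√T = 0.23 × 1.2247 = 0.2817
d₁ = [ln(440/380) + (0.083 + 0.23²/2)·1.5] / 0.2817 = [0.1466 + 0.1642] / 0.2817 = 1.1033 ⇒ 1.10
d₂ = d₁ − σ√T = 1.1033 − 0.2817 = 0.8216 ⇒ 0.82
exp(−rT) = exp(−0.083·1.5) = 0.8829
P = 380·0.8829·N(-0.82) − 440·N(-1.10) = 380·0.8829·0.2061 − 440·0.1357 = 69.1470 − 59.7080 = 9.4390

$9.44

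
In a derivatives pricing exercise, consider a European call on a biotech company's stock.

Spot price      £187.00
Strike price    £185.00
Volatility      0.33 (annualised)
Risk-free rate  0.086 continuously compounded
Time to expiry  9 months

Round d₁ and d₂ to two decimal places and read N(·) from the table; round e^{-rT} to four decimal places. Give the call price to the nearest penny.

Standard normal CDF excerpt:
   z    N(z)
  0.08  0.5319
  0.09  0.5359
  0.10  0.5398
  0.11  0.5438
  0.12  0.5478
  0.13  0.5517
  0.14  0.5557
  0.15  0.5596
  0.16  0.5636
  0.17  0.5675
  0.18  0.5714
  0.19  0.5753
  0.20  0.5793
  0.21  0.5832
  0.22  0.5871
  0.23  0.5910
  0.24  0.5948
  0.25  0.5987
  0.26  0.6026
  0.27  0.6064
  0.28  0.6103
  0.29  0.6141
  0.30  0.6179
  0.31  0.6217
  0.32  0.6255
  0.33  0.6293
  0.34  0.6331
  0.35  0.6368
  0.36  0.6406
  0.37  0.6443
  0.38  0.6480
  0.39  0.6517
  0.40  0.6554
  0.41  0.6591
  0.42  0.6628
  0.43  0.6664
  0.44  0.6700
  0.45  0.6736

£28.24

σ√T = 0.33·√0.75 = 0.2858
d₁ = [ln(187/185) + (0.086 + 0.33²/2)·0.75] / 0.2858 = [0.0108 + 0.1053] / 0.2858 = 0.4062 → 0.41
d₂ = d₁ − σ√T = 0.4062 − 0.2858 = 0.1204 → 0.12
exp(−rT) = exp(−0.086·0.75) = 0.9375
N(d₁) = N(0.41) = 0.6591;  N(d₂) = N(0.12) = 0.5478
C = 187·0.6591 − 185·0.9375·0.5478 = 123.2517 − 95.0091 = 28.2426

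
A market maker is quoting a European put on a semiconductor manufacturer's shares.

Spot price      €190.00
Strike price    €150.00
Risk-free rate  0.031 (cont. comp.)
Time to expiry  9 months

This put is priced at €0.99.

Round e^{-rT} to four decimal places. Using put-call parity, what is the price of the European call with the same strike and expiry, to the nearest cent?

€44.44

e^(−rT) = e^(−0.031·0.75) = 0.9770
Put-call parity: C − P = S − K·e^(−rT) = 190 − 150·0.9770 = 190 − 146.5500 = 43.4500
C = P + (C − P) = 0.99 + (43.4500) = 44.4400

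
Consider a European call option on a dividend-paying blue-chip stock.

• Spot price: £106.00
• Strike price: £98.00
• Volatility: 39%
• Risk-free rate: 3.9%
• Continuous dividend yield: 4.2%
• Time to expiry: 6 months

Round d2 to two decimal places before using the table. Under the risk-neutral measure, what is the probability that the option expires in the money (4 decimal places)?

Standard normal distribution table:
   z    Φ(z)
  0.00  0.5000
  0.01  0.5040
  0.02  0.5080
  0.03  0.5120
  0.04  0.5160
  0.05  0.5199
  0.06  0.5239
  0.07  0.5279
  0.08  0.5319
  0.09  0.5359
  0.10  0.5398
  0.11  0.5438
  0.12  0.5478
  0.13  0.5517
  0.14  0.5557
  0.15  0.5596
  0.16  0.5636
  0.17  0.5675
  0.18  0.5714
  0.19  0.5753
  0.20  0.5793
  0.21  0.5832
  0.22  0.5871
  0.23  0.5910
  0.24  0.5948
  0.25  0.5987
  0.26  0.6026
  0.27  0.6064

0.5557

σ√T = 0.39 × 0.7071 = 0.2758
d₁ = [ln(106/98) + (0.039 − 0.042 + 0.39²/2)·0.5] / 0.2758 = [0.0785 + 0.0365] / 0.2758 = 0.4170 → 0.42
d₂ = d₁ − σ√T = 0.4170 − 0.2758 = 0.1412 → 0.14
Pr(exercise) under Q = N(d₂) = 0.5557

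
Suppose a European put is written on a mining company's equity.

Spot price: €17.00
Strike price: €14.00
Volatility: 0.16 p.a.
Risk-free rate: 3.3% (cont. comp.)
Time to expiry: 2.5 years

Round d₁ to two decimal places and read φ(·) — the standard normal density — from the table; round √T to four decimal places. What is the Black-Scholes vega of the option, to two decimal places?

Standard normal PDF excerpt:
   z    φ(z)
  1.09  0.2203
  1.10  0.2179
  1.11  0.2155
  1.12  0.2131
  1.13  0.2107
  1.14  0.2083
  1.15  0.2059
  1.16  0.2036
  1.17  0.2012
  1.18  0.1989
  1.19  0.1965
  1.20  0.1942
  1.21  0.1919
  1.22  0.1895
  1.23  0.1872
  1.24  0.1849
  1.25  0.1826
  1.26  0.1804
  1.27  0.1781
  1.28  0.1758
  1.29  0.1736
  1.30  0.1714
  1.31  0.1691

T = 2.5;  σ√T = 0.2530
d₁ = [ln(17/14) + (0.033 + 0.16²/2)·2.5] / 0.2530 = [0.1942 + 0.1145] / 0.2530 = 1.2201 ≈ 1.22
√T = √2.5 = 1.5811
φ(d₁) = φ(1.22) = 0.1895
vega = S·φ(d₁)·√T = 17·0.1895·1.5811 = 5.0935
(Call and put vega coincide under Black-Scholes.)

5.09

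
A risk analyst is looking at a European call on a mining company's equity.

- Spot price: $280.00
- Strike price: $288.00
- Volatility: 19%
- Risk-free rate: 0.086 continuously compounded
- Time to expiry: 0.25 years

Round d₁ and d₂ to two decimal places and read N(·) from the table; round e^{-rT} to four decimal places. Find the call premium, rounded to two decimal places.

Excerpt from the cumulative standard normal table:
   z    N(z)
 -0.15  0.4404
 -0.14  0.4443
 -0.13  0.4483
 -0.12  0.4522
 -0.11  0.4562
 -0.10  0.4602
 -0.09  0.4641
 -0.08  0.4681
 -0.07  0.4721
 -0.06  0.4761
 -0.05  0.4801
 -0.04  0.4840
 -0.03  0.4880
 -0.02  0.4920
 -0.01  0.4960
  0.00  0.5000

σ√T = 0.19·√0.25 = 0.0950
d₁ = [ln(280/288) + (0.086 + ½·0.19²)·0.25] / (σ√T) = (-0.0282 + 0.0260) / 0.0950 = -0.0227 which rounds to -0.02
d₂ = -0.0227 − 0.0950 = -0.1177 which rounds to -0.12
exp(−rT) = exp(−0.086·0.25) = 0.9787
C = 280·N(-0.02) − 288·0.9787·N(-0.12) = 280·0.4920 − 288·0.9787·0.4522 = 137.7600 − 127.4596 = 10.3004

$10.30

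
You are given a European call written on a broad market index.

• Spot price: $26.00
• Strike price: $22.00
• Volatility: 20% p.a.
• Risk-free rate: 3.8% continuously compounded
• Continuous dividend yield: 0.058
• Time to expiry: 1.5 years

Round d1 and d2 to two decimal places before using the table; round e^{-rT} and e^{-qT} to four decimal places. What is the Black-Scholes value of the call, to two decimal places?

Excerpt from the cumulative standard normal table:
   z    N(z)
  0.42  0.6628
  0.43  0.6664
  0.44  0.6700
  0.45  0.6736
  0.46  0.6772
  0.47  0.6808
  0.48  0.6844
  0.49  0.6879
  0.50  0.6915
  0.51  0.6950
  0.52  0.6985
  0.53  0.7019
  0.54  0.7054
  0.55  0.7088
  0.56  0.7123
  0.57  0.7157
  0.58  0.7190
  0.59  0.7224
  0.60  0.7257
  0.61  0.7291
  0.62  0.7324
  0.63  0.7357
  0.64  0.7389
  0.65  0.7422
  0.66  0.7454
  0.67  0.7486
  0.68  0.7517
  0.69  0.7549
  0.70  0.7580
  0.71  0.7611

σ√T = 0.2·√1.5 = 0.2449
d₁ = [ln(26/22) + (0.038 − 0.058 + ½·0.2²)·1.5] / (σ√T) = (0.1671 + 0.0000) / 0.2449 = 0.6820 which rounds to 0.68
d₂ = 0.6820 − 0.2449 = 0.4370 which rounds to 0.44
exp(−qT) = exp(−0.058·1.5) = 0.9167;  exp(−rT) = exp(−0.038·1.5) = 0.9446
N(d₁) = N(0.68) = 0.7517;  N(d₂) = N(0.44) = 0.6700
C = 26·0.9167·0.7517 − 22·0.9446·0.6700 = 17.9162 − 13.9234 = 3.9928

$3.99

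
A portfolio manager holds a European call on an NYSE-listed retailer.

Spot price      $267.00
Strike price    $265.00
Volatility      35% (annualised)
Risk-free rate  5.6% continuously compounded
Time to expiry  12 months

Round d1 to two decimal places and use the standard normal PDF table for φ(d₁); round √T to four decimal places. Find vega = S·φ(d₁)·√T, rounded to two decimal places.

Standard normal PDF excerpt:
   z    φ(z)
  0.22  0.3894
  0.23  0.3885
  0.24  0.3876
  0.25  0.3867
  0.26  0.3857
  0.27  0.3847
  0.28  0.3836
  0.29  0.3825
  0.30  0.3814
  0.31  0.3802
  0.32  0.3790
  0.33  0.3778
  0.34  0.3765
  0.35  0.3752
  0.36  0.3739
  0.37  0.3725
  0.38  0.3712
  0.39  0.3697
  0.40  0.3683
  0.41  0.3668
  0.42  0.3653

σ√T = 0.35 × 1.0000 = 0.3500
d₁ = [ln(267/265) + (0.056 + ½·0.35²)·1] / (σ√T) = (0.0075 + 0.1172) / 0.3500 = 0.3565 which rounds to 0.36
√T = √1 = 1.0000
φ(d₁) = φ(0.36) = 0.3739
vega = S·φ(d₁)·√T = 267·0.3739·1.0000 = 99.8313

99.83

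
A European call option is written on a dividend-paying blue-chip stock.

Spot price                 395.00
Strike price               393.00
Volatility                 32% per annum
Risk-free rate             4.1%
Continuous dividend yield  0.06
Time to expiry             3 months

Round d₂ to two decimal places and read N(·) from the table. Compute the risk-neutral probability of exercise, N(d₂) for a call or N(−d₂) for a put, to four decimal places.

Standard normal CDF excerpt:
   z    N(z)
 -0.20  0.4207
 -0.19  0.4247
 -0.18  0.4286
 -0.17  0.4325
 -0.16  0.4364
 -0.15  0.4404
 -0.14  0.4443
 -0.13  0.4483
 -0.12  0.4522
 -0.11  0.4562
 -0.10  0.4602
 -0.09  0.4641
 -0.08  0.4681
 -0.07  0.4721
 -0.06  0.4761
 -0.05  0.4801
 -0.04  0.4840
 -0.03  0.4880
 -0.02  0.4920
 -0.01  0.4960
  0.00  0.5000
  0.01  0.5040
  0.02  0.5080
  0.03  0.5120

T = 0.25;  σ√T = 0.1600
d₁ = [ln(395/393) + (0.041 − 0.06 + 0.32²/2)·0.25] / 0.1600 = [0.0051 + 0.0081] / 0.1600 = 0.0820 → 0.08
d₂ = d₁ − σ√T = 0.0820 − 0.1600 = -0.0780 → -0.08
Risk-neutral Pr[S_T > K] = N(d₂) = N(-0.08) = 0.4681

0.4681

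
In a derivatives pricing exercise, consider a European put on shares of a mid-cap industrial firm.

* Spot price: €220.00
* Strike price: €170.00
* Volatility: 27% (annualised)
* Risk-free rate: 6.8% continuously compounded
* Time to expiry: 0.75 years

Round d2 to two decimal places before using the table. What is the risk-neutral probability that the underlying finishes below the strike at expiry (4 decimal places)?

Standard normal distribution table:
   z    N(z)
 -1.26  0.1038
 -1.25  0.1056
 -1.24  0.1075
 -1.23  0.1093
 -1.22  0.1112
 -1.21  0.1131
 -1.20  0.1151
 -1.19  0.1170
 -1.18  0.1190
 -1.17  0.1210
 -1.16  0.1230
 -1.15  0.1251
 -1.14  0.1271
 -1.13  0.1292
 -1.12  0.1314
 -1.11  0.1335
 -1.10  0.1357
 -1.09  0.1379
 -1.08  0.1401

σ√T = 0.27·√0.75 = 0.2338
d₁ = [ln(220/170) + (0.068 + 0.27²/2)·0.75] / 0.2338 = [0.2578 + 0.0783] / 0.2338 = 1.4377 ⇒ 1.44
d₂ = d₁ − σ√T = 1.4377 − 0.2338 = 1.2038 ⇒ 1.20
Pr(exercise) under Q = N(−d₂) = N(-1.20) = 0.1151

0.1151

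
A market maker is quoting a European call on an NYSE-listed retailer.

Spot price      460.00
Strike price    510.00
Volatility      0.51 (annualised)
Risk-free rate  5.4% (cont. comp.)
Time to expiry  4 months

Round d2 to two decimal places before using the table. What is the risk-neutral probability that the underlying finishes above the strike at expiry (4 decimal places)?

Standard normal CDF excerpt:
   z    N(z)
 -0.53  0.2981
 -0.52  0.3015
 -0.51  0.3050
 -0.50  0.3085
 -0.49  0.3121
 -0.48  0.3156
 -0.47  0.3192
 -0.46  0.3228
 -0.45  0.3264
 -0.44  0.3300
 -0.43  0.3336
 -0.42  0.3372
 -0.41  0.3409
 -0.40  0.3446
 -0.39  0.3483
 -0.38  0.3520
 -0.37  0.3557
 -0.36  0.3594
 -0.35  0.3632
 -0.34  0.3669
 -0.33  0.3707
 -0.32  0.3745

0.3300

σ√T = 0.51 × 0.5774 = 0.2944
ln(S/K) + (r + σ²/2)T = ln(460/510) + (0.054 + 0.51²/2)·0.3333 = -0.1032 + 0.0613 = -0.0418
d₁ = -0.0418 / 0.2944 = -0.1421 which rounds to -0.14
d₂ = d₁ − σ√T = -0.1421 − 0.2944 = -0.4365 which rounds to -0.44
Pr(exercise) under Q = N(d₂) = 0.3300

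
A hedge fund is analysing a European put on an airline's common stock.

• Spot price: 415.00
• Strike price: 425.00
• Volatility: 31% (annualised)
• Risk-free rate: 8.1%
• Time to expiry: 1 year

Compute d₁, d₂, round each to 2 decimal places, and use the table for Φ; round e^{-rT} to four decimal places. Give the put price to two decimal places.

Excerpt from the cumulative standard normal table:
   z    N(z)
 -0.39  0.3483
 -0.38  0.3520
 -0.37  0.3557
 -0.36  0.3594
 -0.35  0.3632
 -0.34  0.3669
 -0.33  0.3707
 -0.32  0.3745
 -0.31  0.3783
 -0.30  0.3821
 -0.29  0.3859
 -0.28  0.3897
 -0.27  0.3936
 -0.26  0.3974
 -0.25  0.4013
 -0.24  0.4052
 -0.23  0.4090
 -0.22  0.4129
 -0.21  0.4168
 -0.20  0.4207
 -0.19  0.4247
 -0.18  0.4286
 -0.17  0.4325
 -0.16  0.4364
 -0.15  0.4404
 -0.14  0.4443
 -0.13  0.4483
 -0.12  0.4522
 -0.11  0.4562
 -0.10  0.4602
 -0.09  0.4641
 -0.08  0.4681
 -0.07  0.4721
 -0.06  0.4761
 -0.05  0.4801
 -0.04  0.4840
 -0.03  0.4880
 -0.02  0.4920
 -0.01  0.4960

39.00

T = 1;  σ√T = 0.3100
ln(S/K) + (r + σ²/2)T = ln(415/425) + (0.081 + 0.31²/2)·1 = -0.0238 + 0.1290 = 0.1052
d₁ = 0.1052 / 0.3100 = 0.3395 → 0.34
d₂ = d₁ − σ√T = 0.3395 − 0.3100 = 0.0295 → 0.03
exp(−rT) = exp(−0.081·1) = 0.9222
N(−d₂) = N(-0.03) = 0.4880;  N(−d₁) = N(-0.34) = 0.3669
P = 425·0.9222·0.4880 − 415·0.3669 = 191.2643 − 152.2635 = 39.0008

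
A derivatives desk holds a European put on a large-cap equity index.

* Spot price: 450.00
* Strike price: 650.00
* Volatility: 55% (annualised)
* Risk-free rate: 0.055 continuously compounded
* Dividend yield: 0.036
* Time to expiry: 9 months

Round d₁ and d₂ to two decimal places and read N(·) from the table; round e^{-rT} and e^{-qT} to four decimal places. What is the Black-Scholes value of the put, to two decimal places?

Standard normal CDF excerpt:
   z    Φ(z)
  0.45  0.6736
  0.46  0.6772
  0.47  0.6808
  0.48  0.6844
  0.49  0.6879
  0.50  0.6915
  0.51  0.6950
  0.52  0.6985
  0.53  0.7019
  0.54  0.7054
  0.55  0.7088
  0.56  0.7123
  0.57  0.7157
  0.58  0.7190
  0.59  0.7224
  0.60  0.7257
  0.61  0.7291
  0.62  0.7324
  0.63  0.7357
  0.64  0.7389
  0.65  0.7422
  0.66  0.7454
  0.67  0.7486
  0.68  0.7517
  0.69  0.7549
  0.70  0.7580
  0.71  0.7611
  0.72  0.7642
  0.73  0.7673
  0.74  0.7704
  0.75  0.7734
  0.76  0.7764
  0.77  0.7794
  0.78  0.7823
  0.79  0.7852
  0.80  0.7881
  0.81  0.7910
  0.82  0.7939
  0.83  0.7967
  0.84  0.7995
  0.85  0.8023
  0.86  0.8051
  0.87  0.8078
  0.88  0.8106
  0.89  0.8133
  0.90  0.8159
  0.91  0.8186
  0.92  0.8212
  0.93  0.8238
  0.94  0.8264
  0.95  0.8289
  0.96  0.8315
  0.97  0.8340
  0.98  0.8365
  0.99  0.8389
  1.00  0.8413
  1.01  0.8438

218.86

T = 0.75;  σ√T = 0.4763
d₁ = [ln(450/650) + (0.055 − 0.036 + ½·0.55²)·0.75] / (σ√T) = (-0.3677 + 0.1277) / 0.4763 = -0.5039 which rounds to -0.50
d₂ = -0.5039 − 0.4763 = -0.9803 which rounds to -0.98
exp(−qT) = exp(−0.036·0.75) = 0.9734;  exp(−rT) = exp(−0.055·0.75) = 0.9596
N(−d₂) = N(0.98) = 0.8365;  N(−d₁) = N(0.50) = 0.6915
P = 650·0.9596·0.8365 − 450·0.9734·0.6915 = 521.7585 − 302.8977 = 218.8608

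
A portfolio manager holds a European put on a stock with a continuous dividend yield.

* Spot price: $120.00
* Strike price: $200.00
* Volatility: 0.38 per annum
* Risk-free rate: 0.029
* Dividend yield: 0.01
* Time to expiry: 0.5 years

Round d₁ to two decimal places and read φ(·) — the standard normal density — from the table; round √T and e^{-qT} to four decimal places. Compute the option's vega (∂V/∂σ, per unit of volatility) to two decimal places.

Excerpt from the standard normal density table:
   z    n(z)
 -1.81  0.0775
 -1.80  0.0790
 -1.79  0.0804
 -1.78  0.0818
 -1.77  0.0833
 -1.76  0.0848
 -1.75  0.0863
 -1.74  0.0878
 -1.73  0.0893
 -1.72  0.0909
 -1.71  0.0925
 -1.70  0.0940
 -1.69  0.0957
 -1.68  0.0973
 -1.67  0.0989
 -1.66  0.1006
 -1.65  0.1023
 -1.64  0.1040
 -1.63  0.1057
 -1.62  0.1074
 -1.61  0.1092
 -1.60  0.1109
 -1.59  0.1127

7.54

σ√T = 0.38·√0.5 = 0.2687
ln(S/K) + (r − q + σ²/2)T = ln(120/200) + (0.029 − 0.01 + 0.38²/2)·0.5 = -0.5108 + 0.0456 = -0.4652
d₁ = -0.4652 / 0.2687 = -1.7314 ≈ -1.73
√T = √0.5 = 0.7071
φ(d₁) = φ(-1.73) = 0.0893
exp(−qT) = exp(−0.01·0.5) = 0.9950
vega = S·exp(−qT)·φ(d₁)·√T = 120·0.9950·0.0893·0.7071 = 7.5394
(Vega is the same for a European call and put with the same parameters.)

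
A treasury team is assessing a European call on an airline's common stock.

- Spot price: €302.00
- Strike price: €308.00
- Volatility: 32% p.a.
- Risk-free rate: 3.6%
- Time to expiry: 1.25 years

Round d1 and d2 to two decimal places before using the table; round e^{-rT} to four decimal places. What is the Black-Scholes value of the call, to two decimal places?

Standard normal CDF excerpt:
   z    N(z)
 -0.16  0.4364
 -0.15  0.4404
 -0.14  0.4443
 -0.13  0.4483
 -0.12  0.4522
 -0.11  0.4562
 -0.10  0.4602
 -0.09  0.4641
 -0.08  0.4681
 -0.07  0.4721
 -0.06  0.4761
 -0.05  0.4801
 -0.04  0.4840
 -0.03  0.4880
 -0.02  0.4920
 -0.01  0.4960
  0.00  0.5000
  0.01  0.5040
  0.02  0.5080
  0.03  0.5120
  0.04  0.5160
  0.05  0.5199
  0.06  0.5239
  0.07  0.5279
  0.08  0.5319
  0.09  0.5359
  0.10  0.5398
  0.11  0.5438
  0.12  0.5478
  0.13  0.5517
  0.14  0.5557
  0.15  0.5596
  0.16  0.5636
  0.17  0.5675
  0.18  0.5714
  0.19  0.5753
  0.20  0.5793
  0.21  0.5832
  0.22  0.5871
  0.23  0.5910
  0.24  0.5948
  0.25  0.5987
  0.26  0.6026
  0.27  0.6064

€46.48

σ√T = 0.32·√1.25 = 0.3578
d₁ = [ln(302/308) + (0.036 + 0.32²/2)·1.25] / 0.3578 = [-0.0197 + 0.1090] / 0.3578 = 0.2497 ⇒ 0.25
d₂ = d₁ − σ√T = 0.2497 − 0.3578 = -0.1081 ⇒ -0.11
e^(−rT) = e^(−0.036·1.25) = 0.9560
N(d₁) = N(0.25) = 0.5987;  N(d₂) = N(-0.11) = 0.4562
C = 302·0.5987 − 308·0.9560·0.4562 = 180.8074 − 134.3272 = 46.4802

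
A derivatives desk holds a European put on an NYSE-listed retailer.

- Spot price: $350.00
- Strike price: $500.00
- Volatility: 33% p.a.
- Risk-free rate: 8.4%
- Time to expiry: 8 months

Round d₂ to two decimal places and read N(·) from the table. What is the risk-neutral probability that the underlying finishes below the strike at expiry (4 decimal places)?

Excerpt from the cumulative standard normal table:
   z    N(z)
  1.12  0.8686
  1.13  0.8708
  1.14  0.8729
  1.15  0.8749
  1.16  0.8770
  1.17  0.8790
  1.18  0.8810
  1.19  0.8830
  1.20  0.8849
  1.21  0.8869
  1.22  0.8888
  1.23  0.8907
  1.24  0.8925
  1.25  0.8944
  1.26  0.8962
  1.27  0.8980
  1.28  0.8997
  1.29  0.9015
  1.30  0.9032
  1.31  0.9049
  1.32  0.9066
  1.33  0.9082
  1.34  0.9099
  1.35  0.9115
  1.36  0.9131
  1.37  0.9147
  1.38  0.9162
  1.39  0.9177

σ√T = 0.33 × 0.8165 = 0.2694
d₁ = [ln(350/500) + (0.084 + 0.33²/2)·0.6667] / 0.2694 = [-0.3567 + 0.0923] / 0.2694 = -0.9812 which rounds to -0.98
d₂ = d₁ − σ√T = -0.9812 − 0.2694 = -1.2506 which rounds to -1.25
Risk-neutral Pr[S_T < K] = N(−d₂) = N(1.25) = 0.8944

0.8944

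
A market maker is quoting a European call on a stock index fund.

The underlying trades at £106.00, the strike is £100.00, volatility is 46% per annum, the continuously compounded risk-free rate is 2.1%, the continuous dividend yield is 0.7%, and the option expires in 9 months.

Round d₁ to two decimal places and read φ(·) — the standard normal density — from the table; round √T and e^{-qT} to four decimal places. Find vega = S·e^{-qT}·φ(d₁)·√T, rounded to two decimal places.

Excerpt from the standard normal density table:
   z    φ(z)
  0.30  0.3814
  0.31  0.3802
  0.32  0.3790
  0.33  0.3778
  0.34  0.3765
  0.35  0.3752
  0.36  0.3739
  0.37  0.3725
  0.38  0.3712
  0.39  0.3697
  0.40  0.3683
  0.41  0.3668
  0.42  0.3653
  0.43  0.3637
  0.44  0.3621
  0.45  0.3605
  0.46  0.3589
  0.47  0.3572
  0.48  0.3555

σ√T = 0.46·√0.75 = 0.3984
ln(S/K) + (r − q + σ²/2)T = ln(106/100) + (0.021 − 0.007 + 0.46²/2)·0.75 = 0.0583 + 0.0898 = 0.1481
d₁ = 0.1481 / 0.3984 = 0.3718 → 0.37
√T = √0.75 = 0.8660
φ(d₁) = φ(0.37) = 0.3725
e^(−qT) = e^(−0.007·0.75) = 0.9948
vega = S·e^(−qT)·φ(d₁)·√T = 106·0.9948·0.3725·0.8660 = 34.0162

34.02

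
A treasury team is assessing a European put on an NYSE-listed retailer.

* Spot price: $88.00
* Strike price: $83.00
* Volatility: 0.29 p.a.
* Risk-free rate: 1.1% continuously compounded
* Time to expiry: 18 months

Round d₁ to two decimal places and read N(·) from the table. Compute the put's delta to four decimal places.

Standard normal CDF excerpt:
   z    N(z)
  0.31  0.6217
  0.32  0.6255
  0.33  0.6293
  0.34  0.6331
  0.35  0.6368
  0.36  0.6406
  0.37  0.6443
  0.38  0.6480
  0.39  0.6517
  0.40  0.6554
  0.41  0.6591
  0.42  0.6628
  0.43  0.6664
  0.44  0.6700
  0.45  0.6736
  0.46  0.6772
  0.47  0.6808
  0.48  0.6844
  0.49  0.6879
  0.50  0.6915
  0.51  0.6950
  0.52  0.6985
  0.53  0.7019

σ√T = 0.29·√1.5 = 0.3552
d₁ = [ln(88/83) + (0.011 + 0.29²/2)·1.5] / 0.3552 = [0.0585 + 0.0796] / 0.3552 = 0.3887 ≈ 0.39
N(d₁) = N(0.39) = 0.6517
Δ_put = N(d₁) − 1 = 0.6517 − 1 = -0.3483

-0.3483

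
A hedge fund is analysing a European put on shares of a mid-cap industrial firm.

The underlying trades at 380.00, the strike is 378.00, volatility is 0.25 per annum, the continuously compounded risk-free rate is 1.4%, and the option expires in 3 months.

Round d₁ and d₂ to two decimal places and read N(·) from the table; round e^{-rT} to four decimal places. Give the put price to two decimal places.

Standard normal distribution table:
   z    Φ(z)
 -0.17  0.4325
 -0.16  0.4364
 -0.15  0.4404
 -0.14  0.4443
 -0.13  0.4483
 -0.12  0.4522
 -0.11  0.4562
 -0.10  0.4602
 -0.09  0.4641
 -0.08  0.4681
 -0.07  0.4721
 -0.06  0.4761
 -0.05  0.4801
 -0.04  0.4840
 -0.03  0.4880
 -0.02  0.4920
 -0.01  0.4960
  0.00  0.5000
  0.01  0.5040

σ√T = 0.25 × 0.5000 = 0.1250
d₁ = [ln(380/378) + (0.014 + 0.25²/2)·0.25] / 0.1250 = [0.0053 + 0.0113] / 0.1250 = 0.1327 ⇒ 0.13
d₂ = d₁ − σ√T = 0.1327 − 0.1250 = 0.0077 ⇒ 0.01
e^(−rT) = e^(−0.014·0.25) = 0.9965
N(−d₂) = N(-0.01) = 0.4960;  N(−d₁) = N(-0.13) = 0.4483
P = 378·0.9965·0.4960 − 380·0.4483 = 186.8318 − 170.3540 = 16.4778

16.48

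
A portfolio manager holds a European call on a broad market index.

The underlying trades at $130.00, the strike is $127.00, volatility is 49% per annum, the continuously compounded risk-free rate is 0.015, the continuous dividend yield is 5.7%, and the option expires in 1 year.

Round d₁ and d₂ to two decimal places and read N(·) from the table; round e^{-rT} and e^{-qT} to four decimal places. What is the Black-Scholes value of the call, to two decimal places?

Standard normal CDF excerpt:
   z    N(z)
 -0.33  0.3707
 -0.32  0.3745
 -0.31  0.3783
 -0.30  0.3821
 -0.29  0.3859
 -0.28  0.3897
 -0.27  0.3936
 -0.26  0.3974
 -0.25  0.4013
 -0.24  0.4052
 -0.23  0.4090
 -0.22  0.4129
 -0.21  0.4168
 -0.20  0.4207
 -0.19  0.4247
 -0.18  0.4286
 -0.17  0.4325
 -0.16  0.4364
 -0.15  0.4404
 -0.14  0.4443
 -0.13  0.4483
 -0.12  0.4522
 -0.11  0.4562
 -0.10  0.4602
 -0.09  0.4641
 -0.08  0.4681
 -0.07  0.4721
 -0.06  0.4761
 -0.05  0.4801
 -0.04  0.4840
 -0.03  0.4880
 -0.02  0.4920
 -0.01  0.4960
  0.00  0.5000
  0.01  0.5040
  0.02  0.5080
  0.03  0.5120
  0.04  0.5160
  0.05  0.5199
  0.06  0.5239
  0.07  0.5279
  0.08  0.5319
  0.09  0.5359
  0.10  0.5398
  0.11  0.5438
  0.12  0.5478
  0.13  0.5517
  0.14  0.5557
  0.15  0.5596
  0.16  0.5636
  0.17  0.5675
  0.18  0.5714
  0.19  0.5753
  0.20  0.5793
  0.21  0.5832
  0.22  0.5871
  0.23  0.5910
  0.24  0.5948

$22.86

T = 1;  σ√T = 0.4900
d₁ = [ln(130/127) + (0.015 − 0.057 + ½·0.49²)·1] / (σ√T) = (0.0233 + 0.0780) / 0.4900 = 0.2069 → 0.21
d₂ = 0.2069 − 0.4900 = -0.2831 → -0.28
exp(−qT) = exp(−0.057·1) = 0.9446;  exp(−rT) = exp(−0.015·1) = 0.9851
C = 130·0.9446·N(0.21) − 127·0.9851·N(-0.28) = 130·0.9446·0.5832 − 127·0.9851·0.3897 = 71.6158 − 48.7545 = 22.8613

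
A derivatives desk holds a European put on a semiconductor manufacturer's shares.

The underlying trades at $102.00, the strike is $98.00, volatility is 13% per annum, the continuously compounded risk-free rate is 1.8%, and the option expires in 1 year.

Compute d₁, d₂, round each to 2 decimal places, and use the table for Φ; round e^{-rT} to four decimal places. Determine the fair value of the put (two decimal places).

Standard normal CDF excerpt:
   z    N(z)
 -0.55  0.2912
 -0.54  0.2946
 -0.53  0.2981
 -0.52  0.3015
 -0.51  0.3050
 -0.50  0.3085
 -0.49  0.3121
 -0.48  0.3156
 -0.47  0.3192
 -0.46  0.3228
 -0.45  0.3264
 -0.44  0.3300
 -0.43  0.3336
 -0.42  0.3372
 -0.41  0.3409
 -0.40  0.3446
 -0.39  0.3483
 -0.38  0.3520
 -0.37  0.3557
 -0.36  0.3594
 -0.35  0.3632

$2.77

T = 1;  σ√T = 0.1300
ln(S/K) + (r + σ²/2)T = ln(102/98) + (0.018 + 0.13²/2)·1 = 0.0400 + 0.0265 = 0.0665
d₁ = 0.0665 / 0.1300 = 0.5112 ⇒ 0.51
d₂ = d₁ − σ√T = 0.5112 − 0.1300 = 0.3812 ⇒ 0.38
exp(−rT) = exp(−0.018·1) = 0.9822
N(−d₂) = N(-0.38) = 0.3520;  N(−d₁) = N(-0.51) = 0.3050
P = 98·0.9822·0.3520 − 102·0.3050 = 33.8820 − 31.1100 = 2.7720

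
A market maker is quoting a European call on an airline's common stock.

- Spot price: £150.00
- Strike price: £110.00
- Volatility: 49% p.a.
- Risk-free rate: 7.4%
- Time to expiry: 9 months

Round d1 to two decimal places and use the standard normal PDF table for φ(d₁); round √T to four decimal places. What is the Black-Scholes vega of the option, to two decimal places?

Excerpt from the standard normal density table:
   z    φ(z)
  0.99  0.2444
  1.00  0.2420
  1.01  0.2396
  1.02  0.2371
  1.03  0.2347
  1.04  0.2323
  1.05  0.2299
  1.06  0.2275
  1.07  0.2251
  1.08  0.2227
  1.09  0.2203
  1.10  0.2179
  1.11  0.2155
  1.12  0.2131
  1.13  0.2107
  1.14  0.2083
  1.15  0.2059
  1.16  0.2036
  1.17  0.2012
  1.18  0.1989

29.24

σ√T = 0.49 × 0.8660 = 0.4244
ln(S/K) + (r + σ²/2)T = ln(150/110) + (0.074 + 0.49²/2)·0.75 = 0.3102 + 0.1455 = 0.4557
d₁ = 0.4557 / 0.4244 = 1.0739 which rounds to 1.07
√T = √0.75 = 0.8660
φ(d₁) = φ(1.07) = 0.2251
vega = S·φ(d₁)·√T = 150·0.2251·0.8660 = 29.2405
(Vega is the same for a European call and put with the same parameters.)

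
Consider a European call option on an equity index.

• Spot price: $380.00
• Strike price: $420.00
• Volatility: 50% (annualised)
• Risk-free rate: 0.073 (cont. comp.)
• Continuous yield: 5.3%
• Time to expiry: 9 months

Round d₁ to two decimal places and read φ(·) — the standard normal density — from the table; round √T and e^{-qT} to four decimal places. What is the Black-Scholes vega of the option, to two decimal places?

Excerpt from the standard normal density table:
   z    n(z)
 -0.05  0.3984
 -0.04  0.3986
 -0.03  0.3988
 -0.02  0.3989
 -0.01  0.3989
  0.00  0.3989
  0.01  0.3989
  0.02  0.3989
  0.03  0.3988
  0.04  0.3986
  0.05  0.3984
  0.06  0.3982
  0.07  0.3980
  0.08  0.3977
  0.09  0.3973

126.15

T = 0.75;  σ√T = 0.4330
d₁ = [ln(380/420) + (0.073 − 0.053 + 0.5²/2)·0.75] / 0.4330 = [-0.1001 + 0.1087] / 0.4330 = 0.0200 → 0.02
√T = √0.75 = 0.8660
φ(d₁) = φ(0.02) = 0.3989
exp(−qT) = exp(−0.053·0.75) = 0.9610
vega = S·exp(−qT)·φ(d₁)·√T = 380·0.9610·0.3989·0.8660 = 126.1505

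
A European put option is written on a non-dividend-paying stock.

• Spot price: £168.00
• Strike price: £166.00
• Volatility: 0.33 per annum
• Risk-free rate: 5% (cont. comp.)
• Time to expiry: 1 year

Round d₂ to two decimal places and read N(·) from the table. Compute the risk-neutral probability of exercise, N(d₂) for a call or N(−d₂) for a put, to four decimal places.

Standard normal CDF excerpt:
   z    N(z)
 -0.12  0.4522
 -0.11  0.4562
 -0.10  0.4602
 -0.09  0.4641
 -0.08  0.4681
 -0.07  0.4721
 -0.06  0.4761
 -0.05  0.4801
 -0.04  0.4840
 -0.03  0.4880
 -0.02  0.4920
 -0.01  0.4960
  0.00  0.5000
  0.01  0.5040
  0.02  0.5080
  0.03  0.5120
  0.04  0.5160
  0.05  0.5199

σ√T = 0.33·√1 = 0.3300
d₁ = [ln(168/166) + (0.05 + 0.33²/2)·1] / 0.3300 = [0.0120 + 0.1045] / 0.3300 = 0.3528 ⇒ 0.35
d₂ = d₁ − σ√T = 0.3528 − 0.3300 = 0.0228 ⇒ 0.02
Pr(exercise) under Q = N(−d₂) = N(-0.02) = 0.4920

0.4920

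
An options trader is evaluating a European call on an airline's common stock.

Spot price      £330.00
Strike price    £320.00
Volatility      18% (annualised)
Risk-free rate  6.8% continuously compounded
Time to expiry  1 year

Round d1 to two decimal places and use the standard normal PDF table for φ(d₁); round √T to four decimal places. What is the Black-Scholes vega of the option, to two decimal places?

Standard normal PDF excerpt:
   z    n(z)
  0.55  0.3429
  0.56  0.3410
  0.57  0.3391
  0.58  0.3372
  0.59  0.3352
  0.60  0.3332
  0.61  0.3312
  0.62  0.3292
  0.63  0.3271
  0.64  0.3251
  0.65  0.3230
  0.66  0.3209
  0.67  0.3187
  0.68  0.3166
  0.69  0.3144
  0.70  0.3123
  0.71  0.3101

T = 1;  σ√T = 0.1800
d₁ = [ln(330/320) + (0.068 + 0.18²/2)·1] / 0.1800 = [0.0308 + 0.0842] / 0.1800 = 0.6387 which rounds to 0.64
√T = √1 = 1.0000
φ(d₁) = φ(0.64) = 0.3251
vega = S·φ(d₁)·√T = 330·0.3251·1.0000 = 107.2830

107.28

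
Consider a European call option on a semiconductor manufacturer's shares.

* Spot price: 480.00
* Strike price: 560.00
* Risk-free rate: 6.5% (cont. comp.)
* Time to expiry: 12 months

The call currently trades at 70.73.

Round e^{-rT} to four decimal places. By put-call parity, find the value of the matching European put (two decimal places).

115.51

e^(−rT) = e^(−0.065·1) = 0.9371
Put-call parity: C − P = S − K·e^(−rT) = 480 − 560·0.9371 = 480 − 524.7760 = -44.7760
P = C − (C − P) = 70.73 − (-44.7760) = 115.5060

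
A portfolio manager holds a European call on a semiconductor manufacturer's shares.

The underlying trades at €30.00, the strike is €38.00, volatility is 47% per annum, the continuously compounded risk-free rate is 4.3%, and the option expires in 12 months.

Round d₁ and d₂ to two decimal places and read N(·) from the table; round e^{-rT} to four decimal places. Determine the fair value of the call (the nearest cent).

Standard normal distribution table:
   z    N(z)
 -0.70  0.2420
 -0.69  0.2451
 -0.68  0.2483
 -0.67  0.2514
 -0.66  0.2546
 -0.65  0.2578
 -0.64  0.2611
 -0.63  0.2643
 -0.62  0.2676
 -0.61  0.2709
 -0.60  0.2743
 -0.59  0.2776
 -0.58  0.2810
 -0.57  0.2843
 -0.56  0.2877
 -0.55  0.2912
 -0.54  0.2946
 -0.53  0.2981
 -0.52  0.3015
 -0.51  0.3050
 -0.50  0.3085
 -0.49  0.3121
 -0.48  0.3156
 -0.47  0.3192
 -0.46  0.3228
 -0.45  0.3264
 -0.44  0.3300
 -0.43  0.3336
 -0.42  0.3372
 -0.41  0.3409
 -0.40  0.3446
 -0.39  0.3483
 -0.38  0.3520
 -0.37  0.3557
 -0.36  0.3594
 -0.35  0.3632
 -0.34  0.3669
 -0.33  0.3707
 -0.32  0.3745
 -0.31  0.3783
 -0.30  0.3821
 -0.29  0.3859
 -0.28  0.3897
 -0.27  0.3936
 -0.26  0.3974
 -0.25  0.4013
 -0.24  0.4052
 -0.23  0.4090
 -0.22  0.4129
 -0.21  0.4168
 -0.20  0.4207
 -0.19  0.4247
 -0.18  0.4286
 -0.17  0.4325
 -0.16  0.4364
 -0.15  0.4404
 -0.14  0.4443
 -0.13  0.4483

€3.47

σ√T = 0.47·√1 = 0.4700
d₁ = [ln(30/38) + (0.043 + 0.47²/2)·1] / 0.4700 = [-0.2364 + 0.1534] / 0.4700 = -0.1765 → -0.18
d₂ = d₁ − σ√T = -0.1765 − 0.4700 = -0.6465 → -0.65
e^(−rT) = e^(−0.043·1) = 0.9579
C = 30·N(-0.18) − 38·0.9579·N(-0.65) = 30·0.4286 − 38·0.9579·0.2578 = 12.8580 − 9.3840 = 3.4740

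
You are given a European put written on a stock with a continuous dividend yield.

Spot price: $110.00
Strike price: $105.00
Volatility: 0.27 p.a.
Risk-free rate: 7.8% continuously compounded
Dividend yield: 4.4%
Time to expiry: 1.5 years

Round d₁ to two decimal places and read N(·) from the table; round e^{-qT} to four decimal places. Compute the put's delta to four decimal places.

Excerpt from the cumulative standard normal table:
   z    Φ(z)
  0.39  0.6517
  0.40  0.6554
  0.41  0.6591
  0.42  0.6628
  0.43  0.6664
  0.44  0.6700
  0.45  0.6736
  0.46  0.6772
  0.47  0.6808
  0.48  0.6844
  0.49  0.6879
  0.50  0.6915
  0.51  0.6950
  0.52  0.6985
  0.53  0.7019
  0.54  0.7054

-0.3022

T = 1.5;  σ√T = 0.3307
d₁ = [ln(110/105) + (0.078 − 0.044 + 0.27²/2)·1.5] / 0.3307 = [0.0465 + 0.1057] / 0.3307 = 0.4602 → 0.46
N(d₁) = N(0.46) = 0.6772
Δ_put = e^(−qT)·(N(d₁) − 1) = 0.9361·(0.6772 − 1) = -0.3022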